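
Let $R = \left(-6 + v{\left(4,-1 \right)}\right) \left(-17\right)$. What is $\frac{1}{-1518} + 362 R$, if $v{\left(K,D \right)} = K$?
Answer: $\frac{18683543}{1518} \approx 12308.0$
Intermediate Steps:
$R = 34$ ($R = \left(-6 + 4\right) \left(-17\right) = \left(-2\right) \left(-17\right) = 34$)
$\frac{1}{-1518} + 362 R = \frac{1}{-1518} + 362 \cdot 34 = - \frac{1}{1518} + 12308 = \frac{18683543}{1518}$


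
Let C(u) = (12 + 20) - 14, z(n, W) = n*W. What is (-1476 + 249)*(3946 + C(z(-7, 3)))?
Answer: -4863828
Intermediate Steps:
z(n, W) = W*n
C(u) = 18 (C(u) = 32 - 14 = 18)
(-1476 + 249)*(3946 + C(z(-7, 3))) = (-1476 + 249)*(3946 + 18) = -1227*3964 = -4863828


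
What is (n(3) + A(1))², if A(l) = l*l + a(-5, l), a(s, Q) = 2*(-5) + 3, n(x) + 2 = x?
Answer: 25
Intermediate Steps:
n(x) = -2 + x
a(s, Q) = -7 (a(s, Q) = -10 + 3 = -7)
A(l) = -7 + l² (A(l) = l*l - 7 = l² - 7 = -7 + l²)
(n(3) + A(1))² = ((-2 + 3) + (-7 + 1²))² = (1 + (-7 + 1))² = (1 - 6)² = (-5)² = 25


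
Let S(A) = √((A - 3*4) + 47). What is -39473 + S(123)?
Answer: -39473 + √158 ≈ -39460.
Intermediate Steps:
S(A) = √(35 + A) (S(A) = √((A - 12) + 47) = √((-12 + A) + 47) = √(35 + A))
-39473 + S(123) = -39473 + √(35 + 123) = -39473 + √158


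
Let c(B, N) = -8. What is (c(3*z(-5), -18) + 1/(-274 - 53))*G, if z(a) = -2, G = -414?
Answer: 361146/109 ≈ 3313.3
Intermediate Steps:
(c(3*z(-5), -18) + 1/(-274 - 53))*G = (-8 + 1/(-274 - 53))*(-414) = (-8 + 1/(-327))*(-414) = (-8 - 1/327)*(-414) = -2617/327*(-414) = 361146/109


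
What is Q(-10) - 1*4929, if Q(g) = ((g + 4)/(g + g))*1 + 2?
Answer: -49267/10 ≈ -4926.7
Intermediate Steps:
Q(g) = 2 + (4 + g)/(2*g) (Q(g) = ((4 + g)/((2*g)))*1 + 2 = ((4 + g)*(1/(2*g)))*1 + 2 = ((4 + g)/(2*g))*1 + 2 = (4 + g)/(2*g) + 2 = 2 + (4 + g)/(2*g))
Q(-10) - 1*4929 = (5/2 + 2/(-10)) - 1*4929 = (5/2 + 2*(-1/10)) - 4929 = (5/2 - 1/5) - 4929 = 23/10 - 4929 = -49267/10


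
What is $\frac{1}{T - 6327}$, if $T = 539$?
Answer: $- \frac{1}{5788} \approx -0.00017277$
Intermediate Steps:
$\frac{1}{T - 6327} = \frac{1}{539 - 6327} = \frac{1}{-5788} = - \frac{1}{5788}$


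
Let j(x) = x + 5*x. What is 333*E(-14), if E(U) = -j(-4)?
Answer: 7992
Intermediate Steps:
j(x) = 6*x
E(U) = 24 (E(U) = -6*(-4) = -1*(-24) = 24)
333*E(-14) = 333*24 = 7992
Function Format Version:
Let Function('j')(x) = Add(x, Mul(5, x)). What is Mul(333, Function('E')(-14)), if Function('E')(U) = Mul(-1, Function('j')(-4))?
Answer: 7992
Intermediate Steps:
Function('j')(x) = Mul(6, x)
Function('E')(U) = 24 (Function('E')(U) = Mul(-1, Mul(6, -4)) = Mul(-1, -24) = 24)
Mul(333, Function('E')(-14)) = Mul(333, 24) = 7992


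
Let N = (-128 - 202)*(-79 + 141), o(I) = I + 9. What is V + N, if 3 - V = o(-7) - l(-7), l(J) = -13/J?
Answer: -143200/7 ≈ -20457.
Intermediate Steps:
o(I) = 9 + I
V = 20/7 (V = 3 - ((9 - 7) - (-13)/(-7)) = 3 - (2 - (-13)*(-1)/7) = 3 - (2 - 1*13/7) = 3 - (2 - 13/7) = 3 - 1*⅐ = 3 - ⅐ = 20/7 ≈ 2.8571)
N = -20460 (N = -330*62 = -20460)
V + N = 20/7 - 20460 = -143200/7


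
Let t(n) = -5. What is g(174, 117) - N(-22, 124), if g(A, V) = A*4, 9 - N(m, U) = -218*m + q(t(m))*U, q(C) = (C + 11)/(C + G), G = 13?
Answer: 5576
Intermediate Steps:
q(C) = (11 + C)/(13 + C) (q(C) = (C + 11)/(C + 13) = (11 + C)/(13 + C))
N(m, U) = 9 + 218*m - 3*U/4 (N(m, U) = 9 - (-218*m + ((11 - 5)/(13 - 5))*U) = 9 - (-218*m + (6/8)*U) = 9 - (-218*m + ((⅛)*6)*U) = 9 - (-218*m + 3*U/4) = 9 + (218*m - 3*U/4) = 9 + 218*m - 3*U/4)
g(A, V) = 4*A
g(174, 117) - N(-22, 124) = 4*174 - (9 + 218*(-22) - ¾*124) = 696 - (9 - 4796 - 93) = 696 - 1*(-4880) = 696 + 4880 = 5576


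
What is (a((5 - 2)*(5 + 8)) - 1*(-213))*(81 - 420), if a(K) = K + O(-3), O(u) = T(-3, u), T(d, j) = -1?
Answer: -85089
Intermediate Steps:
O(u) = -1
a(K) = -1 + K (a(K) = K - 1 = -1 + K)
(a((5 - 2)*(5 + 8)) - 1*(-213))*(81 - 420) = ((-1 + (5 - 2)*(5 + 8)) - 1*(-213))*(81 - 420) = ((-1 + 3*13) + 213)*(-339) = ((-1 + 39) + 213)*(-339) = (38 + 213)*(-339) = 251*(-339) = -85089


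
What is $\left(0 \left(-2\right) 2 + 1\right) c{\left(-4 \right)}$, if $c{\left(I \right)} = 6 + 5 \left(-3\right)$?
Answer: $-9$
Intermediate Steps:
$c{\left(I \right)} = -9$ ($c{\left(I \right)} = 6 - 15 = -9$)
$\left(0 \left(-2\right) 2 + 1\right) c{\left(-4 \right)} = \left(0 \left(-2\right) 2 + 1\right) \left(-9\right) = \left(0 \cdot 2 + 1\right) \left(-9\right) = \left(0 + 1\right) \left(-9\right) = 1 \left(-9\right) = -9$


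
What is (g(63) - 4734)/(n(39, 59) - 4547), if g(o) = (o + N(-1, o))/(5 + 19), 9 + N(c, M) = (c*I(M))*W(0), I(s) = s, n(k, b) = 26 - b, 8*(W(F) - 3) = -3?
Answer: 303273/293120 ≈ 1.0346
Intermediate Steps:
W(F) = 21/8 (W(F) = 3 + (⅛)*(-3) = 3 - 3/8 = 21/8)
N(c, M) = -9 + 21*M*c/8 (N(c, M) = -9 + (c*M)*(21/8) = -9 + (M*c)*(21/8) = -9 + 21*M*c/8)
g(o) = -3/8 - 13*o/192 (g(o) = (o + (-9 + (21/8)*o*(-1)))/(5 + 19) = (o + (-9 - 21*o/8))/24 = (-9 - 13*o/8)*(1/24) = -3/8 - 13*o/192)
(g(63) - 4734)/(n(39, 59) - 4547) = ((-3/8 - 13/192*63) - 4734)/((26 - 1*59) - 4547) = ((-3/8 - 273/64) - 4734)/((26 - 59) - 4547) = (-297/64 - 4734)/(-33 - 4547) = -303273/64/(-4580) = -303273/64*(-1/4580) = 303273/293120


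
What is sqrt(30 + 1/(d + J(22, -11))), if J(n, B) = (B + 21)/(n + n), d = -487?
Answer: 4*sqrt(215015302)/10709 ≈ 5.4770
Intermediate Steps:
J(n, B) = (21 + B)/(2*n) (J(n, B) = (21 + B)/((2*n)) = (21 + B)*(1/(2*n)) = (21 + B)/(2*n))
sqrt(30 + 1/(d + J(22, -11))) = sqrt(30 + 1/(-487 + (1/2)*(21 - 11)/22)) = sqrt(30 + 1/(-487 + (1/2)*(1/22)*10)) = sqrt(30 + 1/(-487 + 5/22)) = sqrt(30 + 1/(-10709/22)) = sqrt(30 - 22/10709) = sqrt(321248/10709) = 4*sqrt(215015302)/10709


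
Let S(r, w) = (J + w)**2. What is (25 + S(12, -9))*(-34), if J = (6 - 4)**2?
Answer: -1700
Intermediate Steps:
J = 4 (J = 2**2 = 4)
S(r, w) = (4 + w)**2
(25 + S(12, -9))*(-34) = (25 + (4 - 9)**2)*(-34) = (25 + (-5)**2)*(-34) = (25 + 25)*(-34) = 50*(-34) = -1700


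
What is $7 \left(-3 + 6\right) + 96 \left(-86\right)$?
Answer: $-8235$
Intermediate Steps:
$7 \left(-3 + 6\right) + 96 \left(-86\right) = 7 \cdot 3 - 8256 = 21 - 8256 = -8235$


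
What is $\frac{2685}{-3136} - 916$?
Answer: $- \frac{2875261}{3136} \approx -916.86$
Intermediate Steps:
$\frac{2685}{-3136} - 916 = 2685 \left(- \frac{1}{3136}\right) - 916 = - \frac{2685}{3136} - 916 = - \frac{2875261}{3136}$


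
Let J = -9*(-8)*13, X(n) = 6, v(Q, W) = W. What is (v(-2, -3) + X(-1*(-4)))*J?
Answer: 2808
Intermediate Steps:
J = 936 (J = 72*13 = 936)
(v(-2, -3) + X(-1*(-4)))*J = (-3 + 6)*936 = 3*936 = 2808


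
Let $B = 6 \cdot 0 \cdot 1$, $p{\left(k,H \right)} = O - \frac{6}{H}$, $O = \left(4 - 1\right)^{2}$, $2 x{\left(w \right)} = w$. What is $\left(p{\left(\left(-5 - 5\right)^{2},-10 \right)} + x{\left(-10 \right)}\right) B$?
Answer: $0$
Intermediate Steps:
$x{\left(w \right)} = \frac{w}{2}$
$O = 9$ ($O = 3^{2} = 9$)
$p{\left(k,H \right)} = 9 - \frac{6}{H}$
$B = 0$ ($B = 0 \cdot 1 = 0$)
$\left(p{\left(\left(-5 - 5\right)^{2},-10 \right)} + x{\left(-10 \right)}\right) B = \left(\left(9 - \frac{6}{-10}\right) + \frac{1}{2} \left(-10\right)\right) 0 = \left(\left(9 - - \frac{3}{5}\right) - 5\right) 0 = \left(\left(9 + \frac{3}{5}\right) - 5\right) 0 = \left(\frac{48}{5} - 5\right) 0 = \frac{23}{5} \cdot 0 = 0$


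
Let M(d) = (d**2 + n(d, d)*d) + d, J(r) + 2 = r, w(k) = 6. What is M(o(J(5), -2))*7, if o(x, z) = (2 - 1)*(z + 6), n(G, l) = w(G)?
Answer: 308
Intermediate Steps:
J(r) = -2 + r
n(G, l) = 6
o(x, z) = 6 + z (o(x, z) = 1*(6 + z) = 6 + z)
M(d) = d**2 + 7*d (M(d) = (d**2 + 6*d) + d = d**2 + 7*d)
M(o(J(5), -2))*7 = ((6 - 2)*(7 + (6 - 2)))*7 = (4*(7 + 4))*7 = (4*11)*7 = 44*7 = 308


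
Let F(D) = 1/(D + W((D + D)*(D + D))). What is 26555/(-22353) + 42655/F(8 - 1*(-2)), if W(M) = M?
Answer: 390921531595/22353 ≈ 1.7489e+7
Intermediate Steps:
F(D) = 1/(D + 4*D²) (F(D) = 1/(D + (D + D)*(D + D)) = 1/(D + (2*D)*(2*D)) = 1/(D + 4*D²))
26555/(-22353) + 42655/F(8 - 1*(-2)) = 26555/(-22353) + 42655/((1/((8 - 1*(-2))*(1 + 4*(8 - 1*(-2)))))) = 26555*(-1/22353) + 42655/((1/((8 + 2)*(1 + 4*(8 + 2))))) = -26555/22353 + 42655/((1/(10*(1 + 4*10)))) = -26555/22353 + 42655/((1/(10*(1 + 40)))) = -26555/22353 + 42655/(((⅒)/41)) = -26555/22353 + 42655/(((⅒)*(1/41))) = -26555/22353 + 42655/(1/410) = -26555/22353 + 42655*410 = -26555/22353 + 17488550 = 390921531595/22353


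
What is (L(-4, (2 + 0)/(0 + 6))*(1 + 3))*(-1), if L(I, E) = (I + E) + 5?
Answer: -16/3 ≈ -5.3333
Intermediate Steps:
L(I, E) = 5 + E + I (L(I, E) = (E + I) + 5 = 5 + E + I)
(L(-4, (2 + 0)/(0 + 6))*(1 + 3))*(-1) = ((5 + (2 + 0)/(0 + 6) - 4)*(1 + 3))*(-1) = ((5 + 2/6 - 4)*4)*(-1) = ((5 + 2*(⅙) - 4)*4)*(-1) = ((5 + ⅓ - 4)*4)*(-1) = ((4/3)*4)*(-1) = (16/3)*(-1) = -16/3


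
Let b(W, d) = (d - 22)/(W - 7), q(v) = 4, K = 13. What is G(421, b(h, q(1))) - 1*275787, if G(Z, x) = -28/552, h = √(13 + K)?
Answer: -38058613/138 ≈ -2.7579e+5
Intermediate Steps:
h = √26 (h = √(13 + 13) = √26 ≈ 5.0990)
b(W, d) = (-22 + d)/(-7 + W)
G(Z, x) = -7/138 (G(Z, x) = -28*1/552 = -7/138)
G(421, b(h, q(1))) - 1*275787 = -7/138 - 1*275787 = -7/138 - 275787 = -38058613/138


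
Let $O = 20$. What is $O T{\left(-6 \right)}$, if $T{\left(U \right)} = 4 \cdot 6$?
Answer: $480$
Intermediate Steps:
$T{\left(U \right)} = 24$
$O T{\left(-6 \right)} = 20 \cdot 24 = 480$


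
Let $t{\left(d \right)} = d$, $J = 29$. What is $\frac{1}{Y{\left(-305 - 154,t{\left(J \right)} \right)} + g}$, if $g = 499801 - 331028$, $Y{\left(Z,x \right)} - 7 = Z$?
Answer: $\frac{1}{168321} \approx 5.941 \cdot 10^{-6}$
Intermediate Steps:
$Y{\left(Z,x \right)} = 7 + Z$
$g = 168773$ ($g = 499801 - 331028 = 168773$)
$\frac{1}{Y{\left(-305 - 154,t{\left(J \right)} \right)} + g} = \frac{1}{\left(7 - 459\right) + 168773} = \frac{1}{-452 + 168773} = \frac{1}{168321}$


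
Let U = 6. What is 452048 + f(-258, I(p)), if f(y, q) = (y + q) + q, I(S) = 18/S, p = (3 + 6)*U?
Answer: 1355372/3 ≈ 4.5179e+5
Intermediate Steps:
p = 54 (p = (3 + 6)*6 = 9*6 = 54)
f(y, q) = y + 2*q (f(y, q) = (q + y) + q = y + 2*q)
452048 + f(-258, I(p)) = 452048 + (-258 + 2*(18/54)) = 452048 + (-258 + 2*(18*(1/54))) = 452048 + (-258 + 2*(1/3)) = 452048 + (-258 + 2/3) = 452048 - 772/3 = 1355372/3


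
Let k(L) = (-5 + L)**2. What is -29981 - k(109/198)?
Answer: -1176151285/39204 ≈ -30001.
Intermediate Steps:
-29981 - k(109/198) = -29981 - (-5 + 109/198)**2 = -29981 - (-881/198)**2 = -29981 - 1*776161/39204 = -29981 - 776161/39204 = -1176151285/39204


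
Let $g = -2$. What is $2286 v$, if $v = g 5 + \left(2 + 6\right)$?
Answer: $-4572$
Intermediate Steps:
$v = -2$ ($v = \left(-2\right) 5 + \left(2 + 6\right) = -10 + 8 = -2$)
$2286 v = 2286 \left(-2\right) = -4572$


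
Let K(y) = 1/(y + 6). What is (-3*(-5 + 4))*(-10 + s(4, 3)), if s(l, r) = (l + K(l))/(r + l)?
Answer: -1977/70 ≈ -28.243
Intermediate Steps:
K(y) = 1/(6 + y)
s(l, r) = (l + 1/(6 + l))/(l + r) (s(l, r) = (l + 1/(6 + l))/(r + l) = (l + 1/(6 + l))/(l + r))
(-3*(-5 + 4))*(-10 + s(4, 3)) = (-3*(-5 + 4))*(-10 + (1 + 4*(6 + 4))/((6 + 4)*(4 + 3))) = (-3*(-1))*(-10 + (1 + 4*10)/(10*7)) = 3*(-10 + (⅒)*(⅐)*(1 + 40)) = 3*(-10 + (⅒)*(⅐)*41) = 3*(-10 + 41/70) = 3*(-659/70) = -1977/70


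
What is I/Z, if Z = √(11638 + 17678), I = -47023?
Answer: -47023*√7329/14658 ≈ -274.64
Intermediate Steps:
Z = 2*√7329 (Z = √29316 = 2*√7329 ≈ 171.22)
I/Z = -47023*√7329/14658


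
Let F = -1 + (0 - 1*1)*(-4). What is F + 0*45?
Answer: 3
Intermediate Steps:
F = 3 (F = -1 + (0 - 1)*(-4) = -1 - 1*(-4) = -1 + 4 = 3)
F + 0*45 = 3 + 0*45 = 3 + 0 = 3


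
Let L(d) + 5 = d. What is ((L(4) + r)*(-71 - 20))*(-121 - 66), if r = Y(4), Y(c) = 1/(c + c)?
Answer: -119119/8 ≈ -14890.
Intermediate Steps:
L(d) = -5 + d
Y(c) = 1/(2*c)
r = 1/8 (r = (1/2)/4 = (1/2)*(1/4) = 1/8 ≈ 0.12500)
((L(4) + r)*(-71 - 20))*(-121 - 66) = (((-5 + 4) + 1/8)*(-71 - 20))*(-121 - 66) = ((-1 + 1/8)*(-91))*(-187) = -7/8*(-91)*(-187) = (637/8)*(-187) = -119119/8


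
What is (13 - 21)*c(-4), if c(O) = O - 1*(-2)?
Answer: 16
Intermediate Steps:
c(O) = 2 + O (c(O) = O + 2 = 2 + O)
(13 - 21)*c(-4) = (13 - 21)*(2 - 4) = -8*(-2) = 16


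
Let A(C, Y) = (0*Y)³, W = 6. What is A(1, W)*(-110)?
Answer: 0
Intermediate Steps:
A(C, Y) = 0 (A(C, Y) = 0³ = 0)
A(1, W)*(-110) = 0*(-110) = 0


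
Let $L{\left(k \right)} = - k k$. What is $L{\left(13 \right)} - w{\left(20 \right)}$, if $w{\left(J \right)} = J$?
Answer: $-189$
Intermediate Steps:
$L{\left(k \right)} = - k^{2}$
$L{\left(13 \right)} - w{\left(20 \right)} = - 13^{2} - 20 = \left(-1\right) 169 - 20 = -169 - 20 = -189$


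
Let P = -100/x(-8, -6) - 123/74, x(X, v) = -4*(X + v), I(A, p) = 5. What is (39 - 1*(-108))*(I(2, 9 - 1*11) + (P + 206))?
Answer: 1128876/37 ≈ 30510.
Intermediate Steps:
x(X, v) = -4*X - 4*v
P = -893/259 (P = -100/(-4*(-8) - 4*(-6)) - 123/74 = -100/(32 + 24) - 123*1/74 = -100/56 - 123/74 = -100*1/56 - 123/74 = -25/14 - 123/74 = -893/259 ≈ -3.4479)
(39 - 1*(-108))*(I(2, 9 - 1*11) + (P + 206)) = (39 - 1*(-108))*(5 + (-893/259 + 206)) = (39 + 108)*(5 + 52461/259) = 147*(53756/259) = 1128876/37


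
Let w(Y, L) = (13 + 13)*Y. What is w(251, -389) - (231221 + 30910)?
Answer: -255605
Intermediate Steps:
w(Y, L) = 26*Y
w(251, -389) - (231221 + 30910) = 26*251 - (231221 + 30910) = 6526 - 1*262131 = 6526 - 262131 = -255605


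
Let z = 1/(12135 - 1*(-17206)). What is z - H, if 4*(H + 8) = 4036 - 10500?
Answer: 47649785/29341 ≈ 1624.0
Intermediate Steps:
z = 1/29341 (z = 1/(12135 + 17206) = 1/29341 ≈ 3.4082e-5)
H = -1624 (H = -8 + (4036 - 10500)/4 = -8 + (¼)*(-6464) = -8 - 1616 = -1624)
z - H = 1/29341 - 1*(-1624) = 1/29341 + 1624 = 47649785/29341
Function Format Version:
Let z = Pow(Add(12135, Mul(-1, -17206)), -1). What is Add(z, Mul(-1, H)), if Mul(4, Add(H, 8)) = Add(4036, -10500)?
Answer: Rational(47649785, 29341) ≈ 1624.0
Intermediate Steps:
z = Rational(1, 29341) (z = Pow(Add(12135, 17206), -1) = Pow(29341, -1) = Rational(1, 29341) ≈ 3.4082e-5)
H = -1624 (H = Add(-8, Mul(Rational(1, 4), Add(4036, -10500))) = Add(-8, Mul(Rational(1, 4), -6464)) = Add(-8, -1616) = -1624)
Add(z, Mul(-1, H)) = Add(Rational(1, 29341), Mul(-1, -1624)) = Add(Rational(1, 29341), 1624) = Rational(47649785, 29341)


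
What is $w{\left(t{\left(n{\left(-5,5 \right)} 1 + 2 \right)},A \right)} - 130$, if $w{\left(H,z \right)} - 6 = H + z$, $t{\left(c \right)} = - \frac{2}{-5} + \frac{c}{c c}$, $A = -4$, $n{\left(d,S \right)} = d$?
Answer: $- \frac{1919}{15} \approx -127.93$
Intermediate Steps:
$t{\left(c \right)} = \frac{2}{5} + \frac{1}{c}$ ($t{\left(c \right)} = \left(-2\right) \left(- \frac{1}{5}\right) + \frac{c}{c^{2}} = \frac{2}{5} + \frac{c}{c^{2}} = \frac{2}{5} + \frac{1}{c}$)
$w{\left(H,z \right)} = 6 + H + z$ ($w{\left(H,z \right)} = 6 + \left(H + z\right) = 6 + H + z$)
$w{\left(t{\left(n{\left(-5,5 \right)} 1 + 2 \right)},A \right)} - 130 = \left(6 + \left(\frac{2}{5} + \frac{1}{\left(-5\right) 1 + 2}\right) - 4\right) - 130 = \left(6 + \left(\frac{2}{5} + \frac{1}{-5 + 2}\right) - 4\right) - 130 = \left(6 + \left(\frac{2}{5} + \frac{1}{-3}\right) - 4\right) - 130 = \left(6 + \left(\frac{2}{5} - \frac{1}{3}\right) - 4\right) - 130 = \left(6 + \frac{1}{15} - 4\right) - 130 = \frac{31}{15} - 130 = - \frac{1919}{15}$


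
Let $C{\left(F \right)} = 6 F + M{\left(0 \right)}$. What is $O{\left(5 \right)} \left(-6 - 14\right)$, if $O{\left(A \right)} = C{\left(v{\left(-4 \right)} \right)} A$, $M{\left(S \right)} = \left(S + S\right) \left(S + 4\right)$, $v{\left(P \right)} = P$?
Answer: $2400$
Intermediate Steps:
$M{\left(S \right)} = 2 S \left(4 + S\right)$
$C{\left(F \right)} = 6 F$ ($C{\left(F \right)} = 6 F + 2 \cdot 0 \left(4 + 0\right) = 6 F + 2 \cdot 0 \cdot 4 = 6 F + 0 = 6 F$)
$O{\left(A \right)} = - 24 A$ ($O{\left(A \right)} = 6 \left(-4\right) A = - 24 A$)
$O{\left(5 \right)} \left(-6 - 14\right) = \left(-24\right) 5 \left(-6 - 14\right) = \left(-120\right) \left(-20\right) = 2400$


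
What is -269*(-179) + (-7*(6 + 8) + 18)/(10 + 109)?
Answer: 5729889/119 ≈ 48150.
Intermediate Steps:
-269*(-179) + (-7*(6 + 8) + 18)/(10 + 109) = 48151 + (-7*14 + 18)/119 = 48151 + (-98 + 18)*(1/119) = 48151 - 80*1/119 = 48151 - 80/119 = 5729889/119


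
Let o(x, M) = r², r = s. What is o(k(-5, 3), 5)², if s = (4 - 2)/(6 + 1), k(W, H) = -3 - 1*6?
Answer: 16/2401 ≈ 0.0066639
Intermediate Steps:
k(W, H) = -9 (k(W, H) = -3 - 6 = -9)
s = 2/7 ≈ 0.28571
r = 2/7 ≈ 0.28571
o(x, M) = 4/49 (o(x, M) = (2/7)² = 4/49)
o(k(-5, 3), 5)² = (4/49)² = 16/2401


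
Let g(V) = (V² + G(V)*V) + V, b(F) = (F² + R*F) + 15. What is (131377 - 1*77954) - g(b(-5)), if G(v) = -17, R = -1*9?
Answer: 47558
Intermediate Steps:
R = -9
b(F) = 15 + F² - 9*F (b(F) = (F² - 9*F) + 15 = 15 + F² - 9*F)
g(V) = V² - 16*V (g(V) = (V² - 17*V) + V = V² - 16*V)
(131377 - 1*77954) - g(b(-5)) = (131377 - 1*77954) - (15 + (-5)² - 9*(-5))*(-16 + (15 + (-5)² - 9*(-5))) = (131377 - 77954) - (15 + 25 + 45)*(-16 + (15 + 25 + 45)) = 53423 - 85*(-16 + 85) = 53423 - 85*69 = 53423 - 1*5865 = 53423 - 5865 = 47558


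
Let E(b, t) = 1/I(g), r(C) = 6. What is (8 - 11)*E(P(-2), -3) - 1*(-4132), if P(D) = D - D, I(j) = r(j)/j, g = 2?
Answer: 4131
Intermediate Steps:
I(j) = 6/j
P(D) = 0
E(b, t) = ⅓ (E(b, t) = 1/(6/2) = 1/(6*(½)) = 1/3 = ⅓)
(8 - 11)*E(P(-2), -3) - 1*(-4132) = (8 - 11)*(⅓) - 1*(-4132) = -3*⅓ + 4132 = -1 + 4132 = 4131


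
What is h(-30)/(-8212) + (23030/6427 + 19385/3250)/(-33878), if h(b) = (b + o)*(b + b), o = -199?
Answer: -486227266589387/290555010861700 ≈ -1.6734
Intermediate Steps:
h(b) = 2*b*(-199 + b) (h(b) = (b - 199)*(b + b) = (-199 + b)*(2*b) = 2*b*(-199 + b))
h(-30)/(-8212) + (23030/6427 + 19385/3250)/(-33878) = (2*(-30)*(-199 - 30))/(-8212) + (23030/6427 + 19385/3250)/(-33878) = (2*(-30)*(-229))*(-1/8212) + (23030*(1/6427) + 19385*(1/3250))*(-1/33878) = 13740*(-1/8212) + (23030/6427 + 3877/650)*(-1/33878) = -3435/2053 + (39886979/4177550)*(-1/33878) = -3435/2053 - 39886979/141527038900 = -486227266589387/290555010861700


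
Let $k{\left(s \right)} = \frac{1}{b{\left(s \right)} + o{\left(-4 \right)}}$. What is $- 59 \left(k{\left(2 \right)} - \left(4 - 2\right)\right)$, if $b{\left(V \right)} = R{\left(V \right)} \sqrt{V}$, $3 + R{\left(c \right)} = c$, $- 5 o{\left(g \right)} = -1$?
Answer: $\frac{6077}{49} + \frac{1475 \sqrt{2}}{49} \approx 166.59$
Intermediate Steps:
$o{\left(g \right)} = \frac{1}{5}$ ($o{\left(g \right)} = \left(- \frac{1}{5}\right) \left(-1\right) = \frac{1}{5}$)
$R{\left(c \right)} = -3 + c$
$b{\left(V \right)} = \sqrt{V} \left(-3 + V\right)$ ($b{\left(V \right)} = \left(-3 + V\right) \sqrt{V} = \sqrt{V} \left(-3 + V\right)$)
$k{\left(s \right)} = \frac{1}{\frac{1}{5} + \sqrt{s} \left(-3 + s\right)}$ ($k{\left(s \right)} = \frac{1}{\sqrt{s} \left(-3 + s\right) + \frac{1}{5}} = \frac{1}{\frac{1}{5} + \sqrt{s} \left(-3 + s\right)}$)
$- 59 \left(k{\left(2 \right)} - \left(4 - 2\right)\right) = - 59 \left(\frac{5}{1 + 5 \sqrt{2} \left(-3 + 2\right)} - \left(4 - 2\right)\right) = - 59 \left(\frac{5}{1 + 5 \sqrt{2} \left(-1\right)} - 2\right) = - 59 \left(\frac{5}{1 - 5 \sqrt{2}} - 2\right) = - 59 \left(-2 + \frac{5}{1 - 5 \sqrt{2}}\right) = 118 - \frac{295}{1 - 5 \sqrt{2}}$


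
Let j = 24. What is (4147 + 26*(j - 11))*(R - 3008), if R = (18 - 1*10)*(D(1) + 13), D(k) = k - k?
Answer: -13024440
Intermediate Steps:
D(k) = 0
R = 104 (R = (18 - 1*10)*(0 + 13) = (18 - 10)*13 = 8*13 = 104)
(4147 + 26*(j - 11))*(R - 3008) = (4147 + 26*(24 - 11))*(104 - 3008) = (4147 + 26*13)*(-2904) = (4147 + 338)*(-2904) = 4485*(-2904) = -13024440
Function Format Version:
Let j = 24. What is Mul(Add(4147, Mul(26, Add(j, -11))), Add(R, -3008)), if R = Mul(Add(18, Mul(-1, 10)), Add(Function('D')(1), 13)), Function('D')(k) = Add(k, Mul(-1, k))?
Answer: -13024440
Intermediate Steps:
Function('D')(k) = 0
R = 104 (R = Mul(Add(18, Mul(-1, 10)), Add(0, 13)) = Mul(Add(18, -10), 13) = Mul(8, 13) = 104)
Mul(Add(4147, Mul(26, Add(j, -11))), Add(R, -3008)) = Mul(Add(4147, Mul(26, Add(24, -11))), Add(104, -3008)) = Mul(Add(4147, Mul(26, 13)), -2904) = Mul(Add(4147, 338), -2904) = Mul(4485, -2904) = -13024440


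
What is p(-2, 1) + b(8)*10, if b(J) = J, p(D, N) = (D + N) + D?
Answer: 77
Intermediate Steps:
p(D, N) = N + 2*D
p(-2, 1) + b(8)*10 = (1 + 2*(-2)) + 8*10 = (1 - 4) + 80 = -3 + 80 = 77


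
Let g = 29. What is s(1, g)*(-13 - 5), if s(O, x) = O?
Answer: -18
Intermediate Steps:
s(1, g)*(-13 - 5) = 1*(-13 - 5) = 1*(-18) = -18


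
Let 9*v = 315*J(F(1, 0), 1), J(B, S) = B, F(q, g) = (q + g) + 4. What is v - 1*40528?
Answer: -40353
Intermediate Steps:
F(q, g) = 4 + g + q (F(q, g) = (g + q) + 4 = 4 + g + q)
v = 175 (v = (315*(4 + 0 + 1))/9 = (315*5)/9 = (1/9)*1575 = 175)
v - 1*40528 = 175 - 1*40528 = 175 - 40528 = -40353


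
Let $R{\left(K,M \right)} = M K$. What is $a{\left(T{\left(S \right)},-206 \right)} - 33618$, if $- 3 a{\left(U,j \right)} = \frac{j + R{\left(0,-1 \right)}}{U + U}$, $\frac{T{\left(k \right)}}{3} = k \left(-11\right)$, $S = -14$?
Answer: $- \frac{46594445}{1386} \approx -33618.0$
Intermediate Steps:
$R{\left(K,M \right)} = K M$
$T{\left(k \right)} = - 33 k$ ($T{\left(k \right)} = 3 k \left(-11\right) = 3 \left(- 11 k\right) = - 33 k$)
$a{\left(U,j \right)} = - \frac{j}{6 U}$ ($a{\left(U,j \right)} = - \frac{\left(j + 0 \left(-1\right)\right) \frac{1}{U + U}}{3} = - \frac{\left(j + 0\right) \frac{1}{2 U}}{3} = - \frac{j \frac{1}{2 U}}{3} = - \frac{\frac{1}{2} j \frac{1}{U}}{3} = - \frac{j}{6 U}$)
$a{\left(T{\left(S \right)},-206 \right)} - 33618 = \left(- \frac{1}{6}\right) \left(-206\right) \frac{1}{\left(-33\right) \left(-14\right)} - 33618 = \left(- \frac{1}{6}\right) \left(-206\right) \frac{1}{462} - 33618 = \frac{103}{1386} - 33618 = - \frac{46594445}{1386}$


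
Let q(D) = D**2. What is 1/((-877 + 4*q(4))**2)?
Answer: 1/660969 ≈ 1.5129e-6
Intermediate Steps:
1/((-877 + 4*q(4))**2) = 1/((-877 + 4*4**2)**2) = 1/((-877 + 4*16)**2) = 1/((-877 + 64)**2) = 1/((-813)**2) = 1/660969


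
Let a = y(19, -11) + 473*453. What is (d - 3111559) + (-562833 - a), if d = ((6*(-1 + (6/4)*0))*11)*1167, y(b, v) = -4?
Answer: -3965679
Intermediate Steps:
a = 214265 (a = -4 + 473*453 = -4 + 214269 = 214265)
d = -77022 (d = ((6*(-1 + (6*(¼))*0))*11)*1167 = ((6*(-1 + (3/2)*0))*11)*1167 = ((6*(-1 + 0))*11)*1167 = ((6*(-1))*11)*1167 = -6*11*1167 = -66*1167 = -77022)
(d - 3111559) + (-562833 - a) = (-77022 - 3111559) + (-562833 - 1*214265) = -3188581 + (-562833 - 214265) = -3188581 - 777098 = -3965679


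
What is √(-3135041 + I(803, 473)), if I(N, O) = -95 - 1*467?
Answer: I*√3135603 ≈ 1770.8*I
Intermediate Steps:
I(N, O) = -562 (I(N, O) = -95 - 467 = -562)
√(-3135041 + I(803, 473)) = √(-3135041 - 562) = √(-3135603) = I*√3135603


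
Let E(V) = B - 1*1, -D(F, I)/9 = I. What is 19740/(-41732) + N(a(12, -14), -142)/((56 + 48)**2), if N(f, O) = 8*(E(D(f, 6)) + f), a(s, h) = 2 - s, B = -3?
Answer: -3409091/7052708 ≈ -0.48337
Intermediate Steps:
D(F, I) = -9*I
E(V) = -4 (E(V) = -3 - 1*1 = -3 - 1 = -4)
N(f, O) = -32 + 8*f (N(f, O) = 8*(-4 + f) = -32 + 8*f)
19740/(-41732) + N(a(12, -14), -142)/((56 + 48)**2) = 19740/(-41732) + (-32 + 8*(2 - 1*12))/((56 + 48)**2) = 19740*(-1/41732) + (-32 + 8*(2 - 12))/(104**2) = -4935/10433 + (-32 + 8*(-10))/10816 = -4935/10433 + (-32 - 80)*(1/10816) = -4935/10433 - 112*1/10816 = -4935/10433 - 7/676 = -3409091/7052708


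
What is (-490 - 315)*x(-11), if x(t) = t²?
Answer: -97405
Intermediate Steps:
(-490 - 315)*x(-11) = (-490 - 315)*(-11)² = -805*121 = -97405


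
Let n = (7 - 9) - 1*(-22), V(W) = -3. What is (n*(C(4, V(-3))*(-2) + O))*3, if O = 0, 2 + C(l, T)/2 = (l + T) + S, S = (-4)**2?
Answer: -3600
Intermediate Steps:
S = 16
C(l, T) = 28 + 2*T + 2*l (C(l, T) = -4 + 2*((l + T) + 16) = -4 + 2*((T + l) + 16) = -4 + 2*(16 + T + l) = -4 + (32 + 2*T + 2*l) = 28 + 2*T + 2*l)
n = 20 (n = -2 + 22 = 20)
(n*(C(4, V(-3))*(-2) + O))*3 = (20*((28 + 2*(-3) + 2*4)*(-2) + 0))*3 = (20*((28 - 6 + 8)*(-2) + 0))*3 = (20*(30*(-2) + 0))*3 = (20*(-60 + 0))*3 = (20*(-60))*3 = -1200*3 = -3600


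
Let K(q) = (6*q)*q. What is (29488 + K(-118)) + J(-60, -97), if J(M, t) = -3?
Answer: 113029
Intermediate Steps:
K(q) = 6*q²
(29488 + K(-118)) + J(-60, -97) = (29488 + 6*(-118)²) - 3 = (29488 + 6*13924) - 3 = (29488 + 83544) - 3 = 113032 - 3 = 113029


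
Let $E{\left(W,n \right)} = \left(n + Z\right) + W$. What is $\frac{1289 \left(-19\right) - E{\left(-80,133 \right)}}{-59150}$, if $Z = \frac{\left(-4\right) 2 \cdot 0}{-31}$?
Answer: $\frac{944}{2275} \approx 0.41495$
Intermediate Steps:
$Z = 0$ ($Z = \left(-8\right) 0 \left(- \frac{1}{31}\right) = 0 \left(- \frac{1}{31}\right) = 0$)
$E{\left(W,n \right)} = W + n$ ($E{\left(W,n \right)} = \left(n + 0\right) + W = n + W = W + n$)
$\frac{1289 \left(-19\right) - E{\left(-80,133 \right)}}{-59150} = \frac{1289 \left(-19\right) - \left(-80 + 133\right)}{-59150} = \left(-24491 - 53\right) \left(- \frac{1}{59150}\right) = \left(-24544\right) \left(- \frac{1}{59150}\right) = \frac{944}{2275}$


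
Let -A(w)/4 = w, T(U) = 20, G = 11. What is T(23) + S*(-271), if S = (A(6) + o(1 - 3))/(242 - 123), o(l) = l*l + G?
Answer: 4819/119 ≈ 40.496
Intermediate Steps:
A(w) = -4*w
o(l) = 11 + l**2 (o(l) = l*l + 11 = l**2 + 11 = 11 + l**2)
S = -9/119 (S = (-4*6 + (11 + (1 - 3)**2))/(242 - 123) = (-24 + (11 + (-2)**2))/119 = (-24 + (11 + 4))*(1/119) = (-24 + 15)*(1/119) = -9*1/119 = -9/119 ≈ -0.075630)
T(23) + S*(-271) = 20 - 9/119*(-271) = 20 + 2439/119 = 4819/119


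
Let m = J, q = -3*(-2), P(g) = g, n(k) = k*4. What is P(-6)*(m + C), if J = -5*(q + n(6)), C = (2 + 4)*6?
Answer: 684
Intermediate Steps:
n(k) = 4*k
q = 6
C = 36 (C = 6*6 = 36)
J = -150 (J = -5*(6 + 4*6) = -5*(6 + 24) = -5*30 = -150)
m = -150
P(-6)*(m + C) = -6*(-150 + 36) = -6*(-114) = 684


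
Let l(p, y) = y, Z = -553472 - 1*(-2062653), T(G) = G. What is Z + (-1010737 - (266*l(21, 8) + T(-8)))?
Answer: 496324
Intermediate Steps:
Z = 1509181 (Z = -553472 + 2062653 = 1509181)
Z + (-1010737 - (266*l(21, 8) + T(-8))) = 1509181 + (-1010737 - (266*8 - 8)) = 1509181 + (-1010737 - (2128 - 8)) = 1509181 + (-1010737 - 1*2120) = 1509181 + (-1010737 - 2120) = 1509181 - 1012857 = 496324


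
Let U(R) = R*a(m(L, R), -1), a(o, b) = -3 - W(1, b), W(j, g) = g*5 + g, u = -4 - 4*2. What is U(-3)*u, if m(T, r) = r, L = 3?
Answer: 108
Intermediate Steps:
u = -12 (u = -4 - 8 = -12)
W(j, g) = 6*g (W(j, g) = 5*g + g = 6*g)
a(o, b) = -3 - 6*b
U(R) = 3*R (U(R) = R*(-3 - 6*(-1)) = R*(-3 + 6) = R*3 = 3*R)
U(-3)*u = (3*(-3))*(-12) = -9*(-12) = 108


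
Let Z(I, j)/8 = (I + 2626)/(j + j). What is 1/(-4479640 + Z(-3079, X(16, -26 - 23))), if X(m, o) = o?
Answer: -49/219500548 ≈ -2.2323e-7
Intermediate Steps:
Z(I, j) = 4*(2626 + I)/j (Z(I, j) = 8*((I + 2626)/(j + j)) = 8*((2626 + I)/((2*j))) = 8*((2626 + I)*(1/(2*j))) = 8*((2626 + I)/(2*j)) = 4*(2626 + I)/j)
1/(-4479640 + Z(-3079, X(16, -26 - 23))) = 1/(-4479640 + 4*(2626 - 3079)/(-26 - 23)) = 1/(-4479640 + 4*(-453)/(-49)) = 1/(-4479640 + 4*(-1/49)*(-453)) = 1/(-4479640 + 1812/49) = 1/(-219500548/49) = -49/219500548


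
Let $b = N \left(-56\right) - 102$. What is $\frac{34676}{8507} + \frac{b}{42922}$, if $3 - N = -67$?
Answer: $\frac{727074059}{182568727} \approx 3.9825$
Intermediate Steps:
$N = 70$ ($N = 3 - -67 = 3 + 67 = 70$)
$b = -4022$ ($b = 70 \left(-56\right) - 102 = -3920 - 102 = -4022$)
$\frac{34676}{8507} + \frac{b}{42922} = \frac{34676}{8507} - \frac{4022}{42922} = 34676 \cdot \frac{1}{8507} - \frac{2011}{21461} = \frac{34676}{8507} - \frac{2011}{21461} = \frac{727074059}{182568727}$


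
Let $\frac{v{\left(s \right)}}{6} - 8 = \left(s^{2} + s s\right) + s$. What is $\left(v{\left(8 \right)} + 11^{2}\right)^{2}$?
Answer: $970225$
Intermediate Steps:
$v{\left(s \right)} = 48 + 6 s + 12 s^{2}$ ($v{\left(s \right)} = 48 + 6 \left(\left(s^{2} + s s\right) + s\right) = 48 + 6 \left(\left(s^{2} + s^{2}\right) + s\right) = 48 + 6 \left(2 s^{2} + s\right) = 48 + 6 \left(s + 2 s^{2}\right) = 48 + \left(6 s + 12 s^{2}\right) = 48 + 6 s + 12 s^{2}$)
$\left(v{\left(8 \right)} + 11^{2}\right)^{2} = \left(\left(48 + 6 \cdot 8 + 12 \cdot 8^{2}\right) + 11^{2}\right)^{2} = \left(\left(48 + 48 + 12 \cdot 64\right) + 121\right)^{2} = \left(\left(48 + 48 + 768\right) + 121\right)^{2} = \left(864 + 121\right)^{2} = 985^{2} = 970225$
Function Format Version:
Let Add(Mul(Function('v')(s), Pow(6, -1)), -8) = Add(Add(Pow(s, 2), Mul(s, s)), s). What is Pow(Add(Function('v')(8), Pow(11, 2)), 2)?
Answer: 970225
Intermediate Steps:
Function('v')(s) = Add(48, Mul(6, s), Mul(12, Pow(s, 2))) (Function('v')(s) = Add(48, Mul(6, Add(Add(Pow(s, 2), Mul(s, s)), s))) = Add(48, Mul(6, Add(Add(Pow(s, 2), Pow(s, 2)), s))) = Add(48, Mul(6, Add(Mul(2, Pow(s, 2)), s))) = Add(48, Mul(6, Add(s, Mul(2, Pow(s, 2))))) = Add(48, Add(Mul(6, s), Mul(12, Pow(s, 2)))) = Add(48, Mul(6, s), Mul(12, Pow(s, 2))))
Pow(Add(Function('v')(8), Pow(11, 2)), 2) = Pow(Add(Add(48, Mul(6, 8), Mul(12, Pow(8, 2))), Pow(11, 2)), 2) = Pow(Add(Add(48, 48, Mul(12, 64)), 121), 2) = Pow(Add(Add(48, 48, 768), 121), 2) = Pow(Add(864, 121), 2) = Pow(985, 2) = 970225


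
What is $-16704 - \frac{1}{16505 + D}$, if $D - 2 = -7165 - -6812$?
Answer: $- \frac{269836417}{16154} \approx -16704.0$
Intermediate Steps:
$D = -351$ ($D = 2 - 353 = -351$)
$-16704 - \frac{1}{16505 + D} = -16704 - \frac{1}{16505 - 351} = -16704 - \frac{1}{16154} = - \frac{269836417}{16154}$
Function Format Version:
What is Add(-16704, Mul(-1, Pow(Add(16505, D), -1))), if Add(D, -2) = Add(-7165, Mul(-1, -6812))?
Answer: Rational(-269836417, 16154) ≈ -16704.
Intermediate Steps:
D = -351 (D = Add(2, Add(-7165, Mul(-1, -6812))) = Add(2, Add(-7165, 6812)) = Add(2, -353) = -351)
Add(-16704, Mul(-1, Pow(Add(16505, D), -1))) = Add(-16704, Mul(-1, Pow(Add(16505, -351), -1))) = Add(-16704, Mul(-1, Pow(16154, -1))) = Add(-16704, Mul(-1, Rational(1, 16154))) = Add(-16704, Rational(-1, 16154)) = Rational(-269836417, 16154)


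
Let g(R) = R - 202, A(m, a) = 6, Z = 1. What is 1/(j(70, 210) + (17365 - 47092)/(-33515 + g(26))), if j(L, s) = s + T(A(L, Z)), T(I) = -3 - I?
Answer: 33691/6801618 ≈ 0.0049534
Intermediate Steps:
g(R) = -202 + R
j(L, s) = -9 + s (j(L, s) = s + (-3 - 1*6) = s + (-3 - 6) = s - 9 = -9 + s)
1/(j(70, 210) + (17365 - 47092)/(-33515 + g(26))) = 1/((-9 + 210) + (17365 - 47092)/(-33515 + (-202 + 26))) = 1/(201 - 29727/(-33515 - 176)) = 1/(201 - 29727/(-33691)) = 1/(201 - 29727*(-1/33691)) = 1/(201 + 29727/33691) = 1/(6801618/33691) = 33691/6801618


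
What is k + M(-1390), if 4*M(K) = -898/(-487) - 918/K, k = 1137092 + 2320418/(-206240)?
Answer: 7937398994538191/6980502160 ≈ 1.1371e+6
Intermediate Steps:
k = 117255766831/103120 (k = 1137092 + 2320418*(-1/206240) = 1137092 - 1160209/103120 = 117255766831/103120 ≈ 1.1371e+6)
M(K) = 449/974 - 459/(2*K) (M(K) = (-898/(-487) - 918/K)/4 = (-898*(-1/487) - 918/K)/4 = (898/487 - 918/K)/4 = 449/974 - 459/(2*K))
k + M(-1390) = 117255766831/103120 + (1/974)*(-223533 + 449*(-1390))/(-1390) = 117255766831/103120 + (1/974)*(-1/1390)*(-223533 - 624110) = 117255766831/103120 + (1/974)*(-1/1390)*(-847643) = 117255766831/103120 + 847643/1353860 = 7937398994538191/6980502160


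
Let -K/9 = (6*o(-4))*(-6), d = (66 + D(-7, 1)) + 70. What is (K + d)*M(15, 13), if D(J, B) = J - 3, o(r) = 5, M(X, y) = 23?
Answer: 40158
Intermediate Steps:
D(J, B) = -3 + J
d = 126 (d = (66 + (-3 - 7)) + 70 = (66 - 10) + 70 = 56 + 70 = 126)
K = 1620 (K = -9*6*5*(-6) = -270*(-6) = -9*(-180) = 1620)
(K + d)*M(15, 13) = (1620 + 126)*23 = 1746*23 = 40158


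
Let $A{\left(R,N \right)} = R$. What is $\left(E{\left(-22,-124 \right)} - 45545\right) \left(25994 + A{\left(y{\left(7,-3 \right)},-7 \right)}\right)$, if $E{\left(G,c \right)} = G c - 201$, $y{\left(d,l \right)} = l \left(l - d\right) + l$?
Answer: $-1119371378$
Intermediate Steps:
$y{\left(d,l \right)} = l + l \left(l - d\right)$
$E{\left(G,c \right)} = -201 + G c$
$\left(E{\left(-22,-124 \right)} - 45545\right) \left(25994 + A{\left(y{\left(7,-3 \right)},-7 \right)}\right) = \left(\left(-201 - -2728\right) - 45545\right) \left(25994 - 3 \left(1 - 3 - 7\right)\right) = \left(\left(-201 + 2728\right) - 45545\right) \left(25994 - 3 \left(1 - 3 - 7\right)\right) = \left(2527 - 45545\right) \left(25994 - -27\right) = - 43018 \left(25994 + 27\right) = \left(-43018\right) 26021 = -1119371378$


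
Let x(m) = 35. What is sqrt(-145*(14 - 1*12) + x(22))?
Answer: I*sqrt(255) ≈ 15.969*I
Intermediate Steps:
sqrt(-145*(14 - 1*12) + x(22)) = sqrt(-145*(14 - 1*12) + 35) = sqrt(-145*(14 - 12) + 35) = sqrt(-145*2 + 35) = sqrt(-290 + 35) = sqrt(-255) = I*sqrt(255)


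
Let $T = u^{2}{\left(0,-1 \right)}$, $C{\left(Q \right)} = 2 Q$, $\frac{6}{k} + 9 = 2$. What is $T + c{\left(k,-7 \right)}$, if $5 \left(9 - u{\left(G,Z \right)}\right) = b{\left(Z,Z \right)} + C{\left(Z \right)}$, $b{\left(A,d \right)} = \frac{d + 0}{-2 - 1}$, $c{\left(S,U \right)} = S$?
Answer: $\frac{5434}{63} \approx 86.254$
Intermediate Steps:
$k = - \frac{6}{7}$ ($k = \frac{6}{-9 + 2} = \frac{6}{-7} = 6 \left(- \frac{1}{7}\right) = - \frac{6}{7} \approx -0.85714$)
$b{\left(A,d \right)} = - \frac{d}{3}$ ($b{\left(A,d \right)} = \frac{d}{-3} = d \left(- \frac{1}{3}\right) = - \frac{d}{3}$)
$u{\left(G,Z \right)} = 9 - \frac{Z}{3}$ ($u{\left(G,Z \right)} = 9 - \frac{- \frac{Z}{3} + 2 Z}{5} = 9 - \frac{\frac{5}{3} Z}{5} = 9 - \frac{Z}{3}$)
$T = \frac{784}{9}$ ($T = \left(9 - - \frac{1}{3}\right)^{2} = \left(9 + \frac{1}{3}\right)^{2} = \left(\frac{28}{3}\right)^{2} = \frac{784}{9} \approx 87.111$)
$T + c{\left(k,-7 \right)} = \frac{784}{9} - \frac{6}{7} = \frac{5434}{63}$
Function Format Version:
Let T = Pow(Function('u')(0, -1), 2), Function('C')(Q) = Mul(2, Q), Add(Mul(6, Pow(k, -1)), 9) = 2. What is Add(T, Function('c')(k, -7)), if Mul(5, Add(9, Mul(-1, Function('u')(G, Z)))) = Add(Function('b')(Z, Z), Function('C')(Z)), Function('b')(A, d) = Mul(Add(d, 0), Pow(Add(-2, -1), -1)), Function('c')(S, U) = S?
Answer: Rational(5434, 63) ≈ 86.254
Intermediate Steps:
k = Rational(-6, 7) (k = Mul(6, Pow(Add(-9, 2), -1)) = Mul(6, Pow(-7, -1)) = Mul(6, Rational(-1, 7)) = Rational(-6, 7) ≈ -0.85714)
Function('b')(A, d) = Mul(Rational(-1, 3), d) (Function('b')(A, d) = Mul(d, Pow(-3, -1)) = Mul(d, Rational(-1, 3)) = Mul(Rational(-1, 3), d))
Function('u')(G, Z) = Add(9, Mul(Rational(-1, 3), Z)) (Function('u')(G, Z) = Add(9, Mul(Rational(-1, 5), Add(Mul(Rational(-1, 3), Z), Mul(2, Z)))) = Add(9, Mul(Rational(-1, 5), Mul(Rational(5, 3), Z))) = Add(9, Mul(Rational(-1, 3), Z)))
T = Rational(784, 9) (T = Pow(Add(9, Mul(Rational(-1, 3), -1)), 2) = Pow(Add(9, Rational(1, 3)), 2) = Pow(Rational(28, 3), 2) = Rational(784, 9) ≈ 87.111)
Add(T, Function('c')(k, -7)) = Add(Rational(784, 9), Rational(-6, 7)) = Rational(5434, 63)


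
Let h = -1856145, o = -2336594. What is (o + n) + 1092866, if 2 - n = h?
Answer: 612419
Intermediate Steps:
n = 1856147 (n = 2 - 1*(-1856145) = 2 + 1856145 = 1856147)
(o + n) + 1092866 = (-2336594 + 1856147) + 1092866 = -480447 + 1092866 = 612419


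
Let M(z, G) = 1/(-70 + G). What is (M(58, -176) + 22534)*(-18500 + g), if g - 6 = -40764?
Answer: -164244302327/123 ≈ -1.3353e+9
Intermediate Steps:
g = -40758 (g = 6 - 40764 = -40758)
(M(58, -176) + 22534)*(-18500 + g) = (1/(-70 - 176) + 22534)*(-18500 - 40758) = (1/(-246) + 22534)*(-59258) = (-1/246 + 22534)*(-59258) = (5543363/246)*(-59258) = -164244302327/123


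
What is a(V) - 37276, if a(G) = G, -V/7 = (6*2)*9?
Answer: -38032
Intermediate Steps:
V = -756 (V = -7*6*2*9 = -84*9 = -7*108 = -756)
a(V) - 37276 = -756 - 37276 = -38032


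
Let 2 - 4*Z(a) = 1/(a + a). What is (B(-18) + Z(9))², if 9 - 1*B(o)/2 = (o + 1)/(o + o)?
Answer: 177241/576 ≈ 307.71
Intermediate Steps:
Z(a) = ½ - 1/(8*a) (Z(a) = ½ - 1/(4*(a + a)) = ½ - 1/(2*a)/4 = ½ - 1/(8*a))
B(o) = 18 - (1 + o)/o (B(o) = 18 - 2*(o + 1)/(o + o) = 18 - 2*(1 + o)/(2*o) = 18 - 2*(1 + o)*1/(2*o) = 18 - (1 + o)/o)
(B(-18) + Z(9))² = ((17 - 1/(-18)) + (⅛)*(-1 + 4*9)/9)² = ((17 - 1*(-1/18)) + (⅛)*(⅑)*(-1 + 36))² = ((17 + 1/18) + (⅛)*(⅑)*35)² = (307/18 + 35/72)² = (421/24)² = 177241/576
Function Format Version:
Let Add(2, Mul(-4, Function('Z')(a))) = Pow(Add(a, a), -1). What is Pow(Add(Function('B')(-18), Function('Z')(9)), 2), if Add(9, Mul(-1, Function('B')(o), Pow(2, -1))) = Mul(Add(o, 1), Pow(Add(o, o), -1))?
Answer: Rational(177241, 576) ≈ 307.71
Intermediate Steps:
Function('Z')(a) = Add(Rational(1, 2), Mul(Rational(-1, 8), Pow(a, -1))) (Function('Z')(a) = Add(Rational(1, 2), Mul(Rational(-1, 4), Pow(Add(a, a), -1))) = Add(Rational(1, 2), Mul(Rational(-1, 4), Pow(Mul(2, a), -1))) = Add(Rational(1, 2), Mul(Rational(-1, 4), Mul(Rational(1, 2), Pow(a, -1)))) = Add(Rational(1, 2), Mul(Rational(-1, 8), Pow(a, -1))))
Function('B')(o) = Add(18, Mul(-1, Pow(o, -1), Add(1, o))) (Function('B')(o) = Add(18, Mul(-2, Mul(Add(o, 1), Pow(Add(o, o), -1)))) = Add(18, Mul(-2, Mul(Add(1, o), Pow(Mul(2, o), -1)))) = Add(18, Mul(-2, Mul(Add(1, o), Mul(Rational(1, 2), Pow(o, -1))))) = Add(18, Mul(-2, Mul(Rational(1, 2), Pow(o, -1), Add(1, o)))) = Add(18, Mul(-1, Pow(o, -1), Add(1, o))))
Pow(Add(Function('B')(-18), Function('Z')(9)), 2) = Pow(Add(Add(17, Mul(-1, Pow(-18, -1))), Mul(Rational(1, 8), Pow(9, -1), Add(-1, Mul(4, 9)))), 2) = Pow(Add(Add(17, Mul(-1, Rational(-1, 18))), Mul(Rational(1, 8), Rational(1, 9), Add(-1, 36))), 2) = Pow(Add(Add(17, Rational(1, 18)), Mul(Rational(1, 8), Rational(1, 9), 35)), 2) = Pow(Add(Rational(307, 18), Rational(35, 72)), 2) = Pow(Rational(421, 24), 2) = Rational(177241, 576)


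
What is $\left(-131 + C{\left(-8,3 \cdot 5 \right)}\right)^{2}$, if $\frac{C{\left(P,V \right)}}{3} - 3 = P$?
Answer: $21316$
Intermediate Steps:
$C{\left(P,V \right)} = 9 + 3 P$
$\left(-131 + C{\left(-8,3 \cdot 5 \right)}\right)^{2} = \left(-131 + \left(9 + 3 \left(-8\right)\right)\right)^{2} = \left(-131 + \left(9 - 24\right)\right)^{2} = \left(-131 - 15\right)^{2} = \left(-146\right)^{2} = 21316$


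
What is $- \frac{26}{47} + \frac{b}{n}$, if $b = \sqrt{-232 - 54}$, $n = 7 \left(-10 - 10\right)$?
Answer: $- \frac{26}{47} - \frac{i \sqrt{286}}{140} \approx -0.55319 - 0.1208 i$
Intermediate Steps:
$n = -140$ ($n = 7 \left(-20\right) = -140$)
$b = i \sqrt{286}$ ($b = \sqrt{-286} = i \sqrt{286} \approx 16.912 i$)
$- \frac{26}{47} + \frac{b}{n} = - \frac{26}{47} + \frac{i \sqrt{286}}{-140} = \left(-26\right) \frac{1}{47} + i \sqrt{286} \left(- \frac{1}{140}\right) = - \frac{26}{47} - \frac{i \sqrt{286}}{140}$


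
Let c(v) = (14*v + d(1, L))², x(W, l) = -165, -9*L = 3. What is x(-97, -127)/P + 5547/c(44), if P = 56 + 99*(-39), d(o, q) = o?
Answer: 16784004/289704329 ≈ 0.057935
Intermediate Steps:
L = -⅓ (L = -⅑*3 = -⅓ ≈ -0.33333)
P = -3805 (P = 56 - 3861 = -3805)
c(v) = (1 + 14*v)² (c(v) = (14*v + 1)² = (1 + 14*v)²)
x(-97, -127)/P + 5547/c(44) = -165/(-3805) + 5547/((1 + 14*44)²) = -165*(-1/3805) + 5547/((1 + 616)²) = 33/761 + 5547/(617²) = 33/761 + 5547/380689 = 16784004/289704329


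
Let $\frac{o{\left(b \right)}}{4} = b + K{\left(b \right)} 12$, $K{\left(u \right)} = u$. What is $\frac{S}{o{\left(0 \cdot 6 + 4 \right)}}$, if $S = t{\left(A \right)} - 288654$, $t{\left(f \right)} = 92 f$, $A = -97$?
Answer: $- \frac{148789}{104} \approx -1430.7$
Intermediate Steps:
$S = -297578$ ($S = 92 \left(-97\right) - 288654 = -8924 - 288654 = -297578$)
$o{\left(b \right)} = 52 b$ ($o{\left(b \right)} = 4 \left(b + b 12\right) = 4 \left(b + 12 b\right) = 4 \cdot 13 b = 52 b$)
$\frac{S}{o{\left(0 \cdot 6 + 4 \right)}} = - \frac{297578}{52 \left(0 \cdot 6 + 4\right)} = - \frac{297578}{52 \left(0 + 4\right)} = - \frac{297578}{52 \cdot 4} = - \frac{297578}{208} = \left(-297578\right) \frac{1}{208} = - \frac{148789}{104}$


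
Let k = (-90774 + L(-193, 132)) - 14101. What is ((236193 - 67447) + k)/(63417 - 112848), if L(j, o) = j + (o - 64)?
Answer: -63746/49431 ≈ -1.2896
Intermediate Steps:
L(j, o) = -64 + j + o (L(j, o) = j + (-64 + o) = -64 + j + o)
k = -105000 (k = (-90774 + (-64 - 193 + 132)) - 14101 = (-90774 - 125) - 14101 = -90899 - 14101 = -105000)
((236193 - 67447) + k)/(63417 - 112848) = ((236193 - 67447) - 105000)/(63417 - 112848) = (168746 - 105000)/(-49431) = 63746*(-1/49431) = -63746/49431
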